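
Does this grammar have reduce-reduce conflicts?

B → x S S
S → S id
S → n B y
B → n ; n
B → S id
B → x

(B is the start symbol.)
Yes — I13: [B → S id .] vs [S → S id .]

A reduce-reduce conflict occurs when an LR(0) state has two complete items [A → α .] and [B → β .] — both call for a reduction, and with no lookahead the parser cannot choose between them.

Augment with B' → B and build the canonical LR(0) collection (I0 = CLOSURE({[B' → . B]}), then GOTO on every symbol after a dot until no new states appear). It has 14 states:
  I0: { [B → . S id], [B → . n ; n], [B → . x S S], [B → . x], [B' → . B], [S → . S id], [S → . n B y] }  — shift
  I1: { [B' → B .] }  — accept
  I2: { [B → S . id], [S → S . id] }  — shift
  I3: { [B → . S id], [B → . n ; n], [B → . x S S], [B → . x], [B → n . ; n], [S → . S id], [S → . n B y], [S → n . B y] }  — shift
  I4: { [B → x . S S], [B → x .], [S → . S id], [S → . n B y] }  — shift, reduce
  I5: { [B → x S . S], [S → . S id], [S → . n B y], [S → S . id] }  — shift
  I6: { [B → . S id], [B → . n ; n], [B → . x S S], [B → . x], [S → . S id], [S → . n B y], [S → n . B y] }  — shift
  I7: { [S → n B . y] }  — shift
  I8: { [S → n B y .] }  — reduce
  I9: { [B → x S S .], [S → S . id] }  — shift, reduce
  I10: { [S → S id .] }  — reduce
  I11: { [B → n ; . n] }  — shift
  I12: { [B → n ; n .] }  — reduce
  I13: { [B → S id .], [S → S id .] }  — 2 reduces

I13 contains complete items [B → S id .], [S → S id .] — reduce-reduce conflict.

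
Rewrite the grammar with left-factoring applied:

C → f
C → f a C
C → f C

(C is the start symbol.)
Left-factoring transforms A → αβ₁ | αβ₂ into A → αA' and A' → β₁ | β₂
(α is the longest common prefix among the alternatives). Repeat until
no nonterminal has two alternatives with a common prefix.

Round 1: C has alternatives sharing prefix 'f'. Introduce C': C → f C'
  Add: C' → ε
  Add: C' → a C
  Add: C' → C

No remaining common prefixes — done.

Resulting grammar:
C → f C'
C' → ε
C' → a C
C' → C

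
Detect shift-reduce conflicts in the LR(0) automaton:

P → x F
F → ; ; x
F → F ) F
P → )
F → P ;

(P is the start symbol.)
Yes — I5: [P → x F .] vs [F → F . ) F]; I9: [F → F ) F .] vs [F → F . ) F]

Augment with P' → P and build the canonical LR(0) collection (I0 = CLOSURE({[P' → . P]}), then GOTO on every symbol after a dot until no new states appear). It has 12 states:
  I0: { [P → . )], [P → . x F], [P' → . P] }  — shift
  I1: { [P → ) .] }  — reduce
  I2: { [P' → P .] }  — accept
  I3: { [F → . ; ; x], [F → . F ) F], [F → . P ;], [P → . )], [P → . x F], [P → x . F] }  — shift
  I4: { [F → ; . ; x] }  — shift
  I5: { [F → F . ) F], [P → x F .] }  — shift, reduce
  I6: { [F → P . ;] }  — shift
  I7: { [F → P ; .] }  — reduce
  I8: { [F → . ; ; x], [F → . F ) F], [F → . P ;], [F → F ) . F], [P → . )], [P → . x F] }  — shift
  I9: { [F → F ) F .], [F → F . ) F] }  — shift, reduce
  I10: { [F → ; ; . x] }  — shift
  I11: { [F → ; ; x .] }  — reduce

I5 contains reduce item [P → x F .] and shift item [F → F . ) F] — shift-reduce conflict.
I9 contains reduce item [F → F ) F .] and shift item [F → F . ) F] — shift-reduce conflict.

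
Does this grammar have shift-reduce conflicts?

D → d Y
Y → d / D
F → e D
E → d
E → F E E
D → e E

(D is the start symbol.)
Augment with D' → D and build the canonical LR(0) collection (I0 = CLOSURE({[D' → . D]}), then GOTO on every symbol after a dot until no new states appear). It has 15 states:
  I0: { [D → . d Y], [D → . e E], [D' → . D] }  — shift
  I1: { [D' → D .] }  — accept
  I2: { [D → d . Y], [Y → . d / D] }  — shift
  I3: { [D → e . E], [E → . F E E], [E → . d], [F → . e D] }  — shift
  I4: { [D → e E .] }  — reduce
  I5: { [E → . F E E], [E → . d], [E → F . E E], [F → . e D] }  — shift
  I6: { [E → d .] }  — reduce
  I7: { [D → . d Y], [D → . e E], [F → e . D] }  — shift
  I8: { [F → e D .] }  — reduce
  I9: { [E → . F E E], [E → . d], [E → F E . E], [F → . e D] }  — shift
  I10: { [E → F E E .] }  — reduce
  I11: { [D → d Y .] }  — reduce
  I12: { [Y → d . / D] }  — shift
  I13: { [D → . d Y], [D → . e E], [Y → d / . D] }  — shift
  I14: { [Y → d / D .] }  — reduce

No state contains both a complete item and a shift item.

Answer: No shift-reduce conflicts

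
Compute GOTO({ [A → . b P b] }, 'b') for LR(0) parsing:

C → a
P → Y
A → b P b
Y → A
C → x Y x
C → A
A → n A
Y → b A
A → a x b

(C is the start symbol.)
{ [A → . a x b], [A → . b P b], [A → . n A], [A → b . P b], [P → . Y], [Y → . A], [Y → . b A] }

GOTO(I, 'b') = CLOSURE({ [A → αX.β] : [A → α.Xβ] ∈ I, X = 'b' })

Items with dot before 'b', with the dot advanced:
  [A → . b P b] → [A → b . P b]
Closure of the advanced items:
  [A → b . P b] has the dot before P: add [P → . Y]
  [P → . Y] has the dot before Y: add [Y → . A], [Y → . b A]
  [Y → . A] has the dot before A: add [A → . b P b], [A → . n A], [A → . a x b]

GOTO = { [A → . a x b], [A → . b P b], [A → . n A], [A → b . P b], [P → . Y], [Y → . A], [Y → . b A] }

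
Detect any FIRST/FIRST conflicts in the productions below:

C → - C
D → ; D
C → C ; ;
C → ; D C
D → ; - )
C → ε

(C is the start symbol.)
Yes. C → '-' C / C → C ';' ';' on { '-' }; C → C ';' ';' / C → ';' D C on { ';' }; D → ';' D / D → ';' '-' ')' on { ';' }

A FIRST/FIRST conflict occurs when two productions N → α and N → β for the same non-terminal have FIRST(α) ∩ FIRST(β) ≠ ∅ (with ε ∈ FIRST of a nullable right-hand side, so two nullable alternatives also conflict).

FIRST sets of the non-terminals at (or reachable through a nullable prefix from) the front of some alternative:
  FIRST(C) = { '-', ';', ε }

Productions for C:
  C → - C: FIRST = { '-' }
  C → C ; ;: FIRST = { '-', ';' }
  C → ; D C: FIRST = { ';' }
  C → ε: FIRST = { ε }
Productions for D:
  D → ; D: FIRST = { ';' }
  D → ; - ): FIRST = { ';' }

Conflict for C: C → - C and C → C ; ;
  Overlap: { '-' }
Conflict for C: C → C ; ; and C → ; D C
  Overlap: { ';' }
Conflict for D: D → ; D and D → ; - )
  Overlap: { ';' }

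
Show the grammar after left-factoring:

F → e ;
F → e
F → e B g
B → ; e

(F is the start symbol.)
Left-factoring transforms A → αβ₁ | αβ₂ into A → αA' and A' → β₁ | β₂
(α is the longest common prefix among the alternatives). Repeat until
no nonterminal has two alternatives with a common prefix.

Round 1: F has alternatives sharing prefix 'e'. Introduce F': F → e F'
  Add: F' → ;
  Add: F' → ε
  Add: F' → B g

No remaining common prefixes — done.

Resulting grammar:
F → e F'
F' → ;
F' → ε
F' → B g
B → ; e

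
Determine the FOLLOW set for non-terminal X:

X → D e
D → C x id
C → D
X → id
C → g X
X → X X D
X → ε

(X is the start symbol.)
{ $, 'g', 'id', 'x' }

X is the start symbol, so $ ∈ FOLLOW(X).
In C → g X: X is at the end, add FOLLOW(C)
In X → X X D: X is followed by X D, add FIRST(X D) \ {ε} = { 'g', 'id' }
In X → X X D: X is followed by D, add FIRST(D) \ {ε} = { 'g' }

The FOLLOW sets referred to above (computed the same way, to a fixed point):
  FOLLOW(C) = { 'x' }

Taking the union: FOLLOW(X) = { $, 'g', 'id', 'x' }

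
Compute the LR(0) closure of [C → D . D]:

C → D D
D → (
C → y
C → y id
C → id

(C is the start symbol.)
{ [C → D . D], [D → . (] }

Start with: [C → D . D]
  [C → D . D] has the dot before D: add [D → . (]
No further items can be added.

CLOSURE = { [C → D . D], [D → . (] }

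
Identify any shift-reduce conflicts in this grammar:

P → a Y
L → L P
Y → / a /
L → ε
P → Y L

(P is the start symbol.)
A shift-reduce conflict occurs when an LR(0) state has both:
  - a complete (reduce) item [A → α .] (dot at the end), and
  - a shift item [B → β . c γ] (dot before a terminal).

Augment with P' → P and build the canonical LR(0) collection (I0 = CLOSURE({[P' → . P]}), then GOTO on every symbol after a dot until no new states appear). It has 10 states:
  I0: { [P → . Y L], [P → . a Y], [P' → . P], [Y → . / a /] }  — shift
  I1: { [Y → / . a /] }  — shift
  I2: { [P' → P .] }  — accept
  I3: { [L → . L P], [L → .], [P → Y . L] }  — reduce
  I4: { [P → a . Y], [Y → . / a /] }  — shift
  I5: { [P → a Y .] }  — reduce
  I6: { [L → L . P], [P → . Y L], [P → . a Y], [P → Y L .], [Y → . / a /] }  — shift, reduce
  I7: { [L → L P .] }  — reduce
  I8: { [Y → / a . /] }  — shift
  I9: { [Y → / a / .] }  — reduce

I6 contains reduce item [P → Y L .] and shift items [P → . a Y], [Y → . / a /] — shift-reduce conflict.

Answer: Yes — I6: [P → Y L .] vs [P → . a Y]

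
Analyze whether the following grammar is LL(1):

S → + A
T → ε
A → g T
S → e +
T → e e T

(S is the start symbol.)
Relevant sets:
  FOLLOW(T) = { $ }

For S:
  PREDICT(S → '+' A) = { '+' }
  PREDICT(S → e '+') = { 'e' }
For T:
  PREDICT(T → ε) = { $ }
  PREDICT(T → e e T) = { 'e' }
A has a single production, so nothing to check there.

All predict sets are disjoint. The grammar IS LL(1).

Answer: Yes, the grammar is LL(1).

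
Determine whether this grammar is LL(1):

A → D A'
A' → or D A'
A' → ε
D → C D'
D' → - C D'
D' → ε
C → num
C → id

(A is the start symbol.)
A grammar is LL(1) if for each non-terminal N with multiple productions, the predict sets of those productions are pairwise disjoint, where PREDICT(N → α) = (FIRST(α) \ {ε}) ∪ (FOLLOW(N) if α ⇒* ε).

Relevant sets:
  FOLLOW(A') = { $ }
  FOLLOW(D') = { $, 'or' }

For A':
  PREDICT(A' → or D A') = { 'or' }
  PREDICT(A' → ε) = { $ }
For D':
  PREDICT(D' → '-' C D') = { '-' }
  PREDICT(D' → ε) = { $, 'or' }
For C:
  PREDICT(C → num) = { 'num' }
  PREDICT(C → id) = { 'id' }
A, D have a single production, so nothing to check there.

All predict sets are disjoint. The grammar IS LL(1).

Answer: Yes, the grammar is LL(1).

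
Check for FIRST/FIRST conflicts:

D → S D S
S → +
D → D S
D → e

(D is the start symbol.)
FIRST sets of the non-terminals at (or reachable through a nullable prefix from) the front of some alternative:
  FIRST(S) = { '+' }
  FIRST(D) = { '+', 'e' }

Productions for D:
  D → S D S: FIRST = { '+' }
  D → D S: FIRST = { '+', 'e' }
  D → e: FIRST = { 'e' }
S has only one production, so no FIRST/FIRST conflict is possible there.

Conflict for D: D → S D S and D → D S
  Overlap: { '+' }
Conflict for D: D → D S and D → e
  Overlap: { 'e' }

Answer: Yes. D → S D S / D → D S on { '+' }; D → D S / D → e on { 'e' }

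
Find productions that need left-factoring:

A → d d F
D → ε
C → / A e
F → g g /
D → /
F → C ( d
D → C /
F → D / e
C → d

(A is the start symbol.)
No, left-factoring is not needed

Left-factoring is needed when two productions for the same non-terminal
share a common prefix on the right-hand side.

Productions for D:
  D → ε
  D → /
  D → C /
Productions for C:
  C → / A e
  C → d
Productions for F:
  F → g g /
  F → C ( d
  F → D / e

No common prefixes found.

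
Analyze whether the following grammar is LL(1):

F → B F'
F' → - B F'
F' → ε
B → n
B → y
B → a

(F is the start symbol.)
Yes, the grammar is LL(1).

A grammar is LL(1) if for each non-terminal N with multiple productions, the predict sets of those productions are pairwise disjoint, where PREDICT(N → α) = (FIRST(α) \ {ε}) ∪ (FOLLOW(N) if α ⇒* ε).

Relevant sets:
  FOLLOW(F') = { $ }

For F':
  PREDICT(F' → '-' B F') = { '-' }
  PREDICT(F' → ε) = { $ }
For B:
  PREDICT(B → n) = { 'n' }
  PREDICT(B → y) = { 'y' }
  PREDICT(B → a) = { 'a' }
F has a single production, so nothing to check there.

All predict sets are disjoint. The grammar IS LL(1).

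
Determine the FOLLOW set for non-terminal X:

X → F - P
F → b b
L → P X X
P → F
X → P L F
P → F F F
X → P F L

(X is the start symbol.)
To compute FOLLOW(X), find every occurrence of X on a right-hand side N → α X β: add FIRST(β) \ {ε}, and if β is empty or nullable also add FOLLOW(N). Iterate to a fixed point.

X is the start symbol, so $ ∈ FOLLOW(X).
In L → P X X: X is followed by X, add FIRST(X) \ {ε} = { 'b' }
In L → P X X: X is at the end, add FOLLOW(L)

The FOLLOW sets referred to above (computed the same way, to a fixed point):
  FOLLOW(L) = { $, 'b' }

Taking the union: FOLLOW(X) = { $, 'b' }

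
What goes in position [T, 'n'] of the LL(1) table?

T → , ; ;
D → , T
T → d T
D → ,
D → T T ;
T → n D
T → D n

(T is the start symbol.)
T → n D, T → D n

To find M[T, 'n'], we find productions for T where 'n' is in the predict set (PREDICT(N → α) = (FIRST(α) \ {ε}) ∪ (FOLLOW(N) if α ⇒* ε)).

Relevant sets:
  FIRST(D) = { ',', 'd', 'n' }

T → , ; ;: PREDICT = { ',' }
T → d T: PREDICT = { 'd' }
T → n D: PREDICT = { 'n' }
  'n' is in predict set, so this production goes in M[T, 'n']
T → D n: PREDICT = { ',', 'd', 'n' }
  'n' is in predict set, so this production goes in M[T, 'n']

M[T, 'n'] = T → n D, T → D n  (a multiply-defined cell — the grammar is not LL(1))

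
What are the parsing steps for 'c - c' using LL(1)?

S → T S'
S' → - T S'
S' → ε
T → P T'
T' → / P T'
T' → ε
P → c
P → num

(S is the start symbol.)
Stack is shown with the top on the left.

Stack      Input    Action
--------------------------
S $        c - c $  output S → T S'
T S' $     c - c $  output T → P T'
P T' S' $  c - c $  output P → c
c T' S' $  c - c $  match 'c'
T' S' $    - c $    output T' → ε
S' $       - c $    output S' → - T S'
- T S' $   - c $    match '-'
T S' $     c $      output T → P T'
P T' S' $  c $      output P → c
c T' S' $  c $      match 'c'
T' S' $    $        output T' → ε
S' $       $        output S' → ε
$          $        accept

The string is accepted.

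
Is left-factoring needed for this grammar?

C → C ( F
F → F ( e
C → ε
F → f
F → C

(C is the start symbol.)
Left-factoring is needed when two productions for the same non-terminal
share a common prefix on the right-hand side.

Productions for C:
  C → C ( F
  C → ε
Productions for F:
  F → F ( e
  F → f
  F → C

No common prefixes found.

Answer: No, left-factoring is not needed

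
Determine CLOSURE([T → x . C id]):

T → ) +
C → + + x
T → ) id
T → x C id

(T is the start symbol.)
Start with: [T → x . C id]
  [T → x . C id] has the dot before C: add [C → . + + x]
No further items can be added.

CLOSURE = { [C → . + + x], [T → x . C id] }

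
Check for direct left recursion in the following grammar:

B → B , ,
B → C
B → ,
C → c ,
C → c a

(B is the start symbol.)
Direct left recursion occurs when N → N α for some non-terminal N (the right-hand side begins with the left-hand side itself).

B → B , ,: LEFT RECURSIVE (starts with B)
B → C: starts with C
B → ,: starts with ','
C → c ,: starts with c
C → c a: starts with c

The grammar has direct left recursion on: B.

Answer: Yes, B is left-recursive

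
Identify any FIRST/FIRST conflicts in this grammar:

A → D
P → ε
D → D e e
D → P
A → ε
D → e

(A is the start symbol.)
Yes. A → D / A → ε on { ε }; D → D e e / D → e on { 'e' }

FIRST sets of the non-terminals at (or reachable through a nullable prefix from) the front of some alternative:
  FIRST(D) = { 'e', ε }
  FIRST(P) = { ε }

Productions for A:
  A → D: FIRST = { 'e', ε }
  A → ε: FIRST = { ε }
Productions for D:
  D → D e e: FIRST = { 'e' }
  D → P: FIRST = { ε }
  D → e: FIRST = { 'e' }
P has only one production, so no FIRST/FIRST conflict is possible there.

Conflict for A: A → D and A → ε
  Overlap: { ε }
Conflict for D: D → D e e and D → e
  Overlap: { 'e' }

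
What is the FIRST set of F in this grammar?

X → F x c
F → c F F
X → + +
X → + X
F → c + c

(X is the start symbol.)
{ 'c' }

From F → c F F:
  - c is a terminal: add 'c' and stop
From F → c + c:
  - c is a terminal: add 'c' and stop

Collecting: FIRST(F) = { 'c' }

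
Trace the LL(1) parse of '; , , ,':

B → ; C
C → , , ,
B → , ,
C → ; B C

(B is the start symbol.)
LL(1) parsing maintains a stack (initially the start symbol over $) and the input. At each step: if the stack top is a terminal, match it against the current input token; if it is a non-terminal N, replace it with the RHS of M[N, lookahead] (the unique production whose predict set contains the lookahead).

Stack is shown with the top on the left.

Stack    Input      Action
--------------------------
B $      ; , , , $  output B → ; C
; C $    ; , , , $  match ';'
C $      , , , $    output C → , , ,
, , , $  , , , $    match ','
, , $    , , $      match ','
, $      , $        match ','
$        $          accept

The string is accepted.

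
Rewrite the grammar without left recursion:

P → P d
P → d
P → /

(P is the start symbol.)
P → d P'
P → / P'
P' → d P'
P' → ε

P is directly left-recursive. The standard transformation for
  A → A α₁ | ... | A α_m | β₁ | ... | β_n
is
  A  → β₁ A' | ... | β_n A'
  A' → α₁ A' | ... | α_m A' | ε

P → d becomes P → d P'
P → / becomes P → / P'
P → P d becomes P' → d P'
Add P' → ε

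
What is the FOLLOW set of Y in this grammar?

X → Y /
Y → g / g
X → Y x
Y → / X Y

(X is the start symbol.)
{ '/', 'x' }

To compute FOLLOW(Y), find every occurrence of Y on a right-hand side N → α Y β: add FIRST(β) \ {ε}, and if β is empty or nullable also add FOLLOW(N). Iterate to a fixed point.

In X → Y /: Y is followed by '/', add FIRST('/') \ {ε} = { '/' }
In X → Y x: Y is followed by x, add FIRST(x) \ {ε} = { 'x' }
In Y → / X Y: Y is at the end; this adds FOLLOW(Y) to itself — nothing new

Taking the union: FOLLOW(Y) = { '/', 'x' }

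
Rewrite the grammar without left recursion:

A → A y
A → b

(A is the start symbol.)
A is directly left-recursive. The standard transformation for
  A → A α₁ | ... | A α_m | β₁ | ... | β_n
is
  A  → β₁ A' | ... | β_n A'
  A' → α₁ A' | ... | α_m A' | ε

A → b becomes A → b A'
A → A y becomes A' → y A'
Add A' → ε

Resulting grammar:
A → b A'
A' → y A'
A' → ε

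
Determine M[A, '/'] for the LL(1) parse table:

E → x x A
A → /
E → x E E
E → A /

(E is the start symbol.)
To find M[A, '/'], we find productions for A where '/' is in the predict set (PREDICT(N → α) = (FIRST(α) \ {ε}) ∪ (FOLLOW(N) if α ⇒* ε)).

A → /: PREDICT = { '/' }
  '/' is in predict set, so this production goes in M[A, '/']

M[A, '/'] = A → /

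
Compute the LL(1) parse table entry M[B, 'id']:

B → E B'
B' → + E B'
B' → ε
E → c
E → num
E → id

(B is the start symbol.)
B → E B'

To find M[B, 'id'], we find productions for B where 'id' is in the predict set (PREDICT(N → α) = (FIRST(α) \ {ε}) ∪ (FOLLOW(N) if α ⇒* ε)).

Relevant sets:
  FIRST(E) = { 'c', 'id', 'num' }

B → E B': PREDICT = { 'c', 'id', 'num' }
  'id' is in predict set, so this production goes in M[B, 'id']

M[B, 'id'] = B → E B'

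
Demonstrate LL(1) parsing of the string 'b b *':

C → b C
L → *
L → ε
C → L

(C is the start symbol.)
Stack is shown with the top on the left.

Stack  Input    Action
----------------------
C $    b b * $  output C → b C
b C $  b b * $  match 'b'
C $    b * $    output C → b C
b C $  b * $    match 'b'
C $    * $      output C → L
L $    * $      output L → *
* $    * $      match '*'
$      $        accept

The string is accepted.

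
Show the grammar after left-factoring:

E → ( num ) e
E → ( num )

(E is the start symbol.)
E → ( num ) E'
E' → e
E' → ε

Left-factoring transforms A → αβ₁ | αβ₂ into A → αA' and A' → β₁ | β₂
(α is the longest common prefix among the alternatives). Repeat until
no nonterminal has two alternatives with a common prefix.

Round 1: E has alternatives sharing prefix '( num )'. Introduce E': E → ( num ) E'
  Add: E' → e
  Add: E' → ε

No remaining common prefixes — done.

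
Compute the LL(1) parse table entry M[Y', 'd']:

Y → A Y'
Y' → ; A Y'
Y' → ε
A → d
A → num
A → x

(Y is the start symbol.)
To find M[Y', 'd'], we find productions for Y' where 'd' is in the predict set (PREDICT(N → α) = (FIRST(α) \ {ε}) ∪ (FOLLOW(N) if α ⇒* ε)).

Relevant sets:
  FOLLOW(Y') = { $ }

Y' → ; A Y': PREDICT = { ';' }
Y' → ε: PREDICT = { $ }

M[Y', 'd'] is empty (no production applies)

Answer: Empty (error entry)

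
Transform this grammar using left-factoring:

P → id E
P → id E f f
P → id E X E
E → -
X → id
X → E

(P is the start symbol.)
Left-factoring transforms A → αβ₁ | αβ₂ into A → αA' and A' → β₁ | β₂
(α is the longest common prefix among the alternatives). Repeat until
no nonterminal has two alternatives with a common prefix.

Round 1: P has alternatives sharing prefix 'id E'. Introduce P': P → id E P'
  Add: P' → ε
  Add: P' → f f
  Add: P' → X E

No remaining common prefixes — done.

Resulting grammar:
P → id E P'
P' → ε
P' → f f
P' → X E
E → -
X → id
X → E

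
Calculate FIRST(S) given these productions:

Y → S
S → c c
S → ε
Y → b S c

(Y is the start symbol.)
From S → c c:
  - c is a terminal: add 'c' and stop
From S → ε:
  - ε-production, so ε ∈ FIRST(S)

Collecting: FIRST(S) = { 'c', ε }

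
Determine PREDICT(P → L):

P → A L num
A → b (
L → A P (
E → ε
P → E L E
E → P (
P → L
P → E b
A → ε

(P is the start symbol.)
{ 'b' }

PREDICT(P → L) = (FIRST(RHS) \ {ε}) ∪ (FOLLOW(P) if ε ∈ FIRST(RHS), i.e. RHS ⇒* ε)
FIRST(L) = { 'b' }
FIRST(L) = { 'b' }
ε ∉ FIRST(L), so FOLLOW(P) is not added.
PREDICT(P → L) = { 'b' }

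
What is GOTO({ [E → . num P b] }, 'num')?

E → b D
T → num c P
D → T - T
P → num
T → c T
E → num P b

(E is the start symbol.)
GOTO(I, 'num') = CLOSURE({ [A → αX.β] : [A → α.Xβ] ∈ I, X = 'num' })

Items with dot before 'num', with the dot advanced:
  [E → . num P b] → [E → num . P b]
Closure of the advanced items:
  [E → num . P b] has the dot before P: add [P → . num]

GOTO = { [E → num . P b], [P → . num] }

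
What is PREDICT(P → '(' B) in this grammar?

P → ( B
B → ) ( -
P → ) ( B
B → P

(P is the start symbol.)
{ '(' }

PREDICT(P → '(' B) = (FIRST(RHS) \ {ε}) ∪ (FOLLOW(P) if ε ∈ FIRST(RHS), i.e. RHS ⇒* ε)
FIRST('(' B) = { '(' }
ε ∉ FIRST('(' B), so FOLLOW(P) is not added.
PREDICT(P → '(' B) = { '(' }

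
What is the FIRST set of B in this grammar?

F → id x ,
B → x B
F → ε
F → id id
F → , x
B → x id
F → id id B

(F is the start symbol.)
To compute FIRST(B), examine every production with B on the left-hand side, reading each right-hand side left to right until a non-nullable symbol is reached.

From B → x B:
  - x is a terminal: add 'x' and stop
From B → x id:
  - x is a terminal: add 'x' and stop

Collecting: FIRST(B) = { 'x' }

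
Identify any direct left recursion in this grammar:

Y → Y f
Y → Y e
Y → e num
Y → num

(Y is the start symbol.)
Yes, Y is left-recursive

Direct left recursion occurs when N → N α for some non-terminal N (the right-hand side begins with the left-hand side itself).

Y → Y f: LEFT RECURSIVE (starts with Y)
Y → Y e: LEFT RECURSIVE (starts with Y)
Y → e num: starts with e
Y → num: starts with num

The grammar has direct left recursion on: Y.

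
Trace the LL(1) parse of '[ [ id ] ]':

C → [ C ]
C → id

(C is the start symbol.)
LL(1) parsing maintains a stack (initially the start symbol over $) and the input. At each step: if the stack top is a terminal, match it against the current input token; if it is a non-terminal N, replace it with the RHS of M[N, lookahead] (the unique production whose predict set contains the lookahead).

Stack is shown with the top on the left.

Stack      Input         Action
-------------------------------
C $        [ [ id ] ] $  output C → [ C ]
[ C ] $    [ [ id ] ] $  match '['
C ] $      [ id ] ] $    output C → [ C ]
[ C ] ] $  [ id ] ] $    match '['
C ] ] $    id ] ] $      output C → id
id ] ] $   id ] ] $      match 'id'
] ] $      ] ] $         match ']'
] $        ] $           match ']'
$          $             accept

The string is accepted.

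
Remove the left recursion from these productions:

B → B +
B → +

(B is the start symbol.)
B → + B'
B' → + B'
B' → ε

B is directly left-recursive. The standard transformation for
  A → A α₁ | ... | A α_m | β₁ | ... | β_n
is
  A  → β₁ A' | ... | β_n A'
  A' → α₁ A' | ... | α_m A' | ε

B → + becomes B → + B'
B → B + becomes B' → + B'
Add B' → ε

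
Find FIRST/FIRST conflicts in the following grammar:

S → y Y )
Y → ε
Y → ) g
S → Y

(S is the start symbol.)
A FIRST/FIRST conflict occurs when two productions N → α and N → β for the same non-terminal have FIRST(α) ∩ FIRST(β) ≠ ∅ (with ε ∈ FIRST of a nullable right-hand side, so two nullable alternatives also conflict).

FIRST sets of the non-terminals at (or reachable through a nullable prefix from) the front of some alternative:
  FIRST(Y) = { ')', ε }

Productions for S:
  S → y Y ): FIRST = { 'y' }
  S → Y: FIRST = { ')', ε }
Productions for Y:
  Y → ε: FIRST = { ε }
  Y → ) g: FIRST = { ')' }

All alternatives of each non-terminal have pairwise disjoint FIRST sets.

Answer: No FIRST/FIRST conflicts.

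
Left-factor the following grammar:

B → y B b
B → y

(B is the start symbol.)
B → y B'
B' → B b
B' → ε

Left-factoring transforms A → αβ₁ | αβ₂ into A → αA' and A' → β₁ | β₂
(α is the longest common prefix among the alternatives). Repeat until
no nonterminal has two alternatives with a common prefix.

Round 1: B has alternatives sharing prefix 'y'. Introduce B': B → y B'
  Add: B' → B b
  Add: B' → ε

No remaining common prefixes — done.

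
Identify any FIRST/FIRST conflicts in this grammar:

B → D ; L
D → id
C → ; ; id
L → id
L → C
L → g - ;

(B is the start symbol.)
No FIRST/FIRST conflicts.

FIRST sets of the non-terminals at (or reachable through a nullable prefix from) the front of some alternative:
  FIRST(C) = { ';' }

Productions for L:
  L → id: FIRST = { 'id' }
  L → C: FIRST = { ';' }
  L → g - ;: FIRST = { 'g' }
B, D, C have only one production, so no FIRST/FIRST conflict is possible there.

All alternatives of each non-terminal have pairwise disjoint FIRST sets.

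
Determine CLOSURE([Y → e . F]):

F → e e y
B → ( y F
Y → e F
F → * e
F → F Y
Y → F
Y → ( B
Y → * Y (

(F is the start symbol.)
{ [F → . * e], [F → . F Y], [F → . e e y], [Y → e . F] }

To compute CLOSURE, for each item [A → α.Bβ] where B is a non-terminal, add [B → .γ] for all productions B → γ; repeat for the newly added items until nothing changes.

Start with: [Y → e . F]
  [Y → e . F] has the dot before F: add [F → . e e y], [F → . * e], [F → . F Y]
No further items can be added.

CLOSURE = { [F → . * e], [F → . F Y], [F → . e e y], [Y → e . F] }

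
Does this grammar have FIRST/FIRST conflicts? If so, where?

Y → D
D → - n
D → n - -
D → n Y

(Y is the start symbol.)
Productions for D:
  D → - n: FIRST = { '-' }
  D → n - -: FIRST = { 'n' }
  D → n Y: FIRST = { 'n' }
Y has only one production, so no FIRST/FIRST conflict is possible there.

Conflict for D: D → n - - and D → n Y
  Overlap: { 'n' }

Answer: Yes. D → n '-' '-' / D → n Y on { 'n' }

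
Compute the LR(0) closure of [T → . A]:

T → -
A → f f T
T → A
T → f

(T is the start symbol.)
{ [A → . f f T], [T → . A] }

Start with: [T → . A]
  [T → . A] has the dot before A: add [A → . f f T]
No further items can be added.

CLOSURE = { [A → . f f T], [T → . A] }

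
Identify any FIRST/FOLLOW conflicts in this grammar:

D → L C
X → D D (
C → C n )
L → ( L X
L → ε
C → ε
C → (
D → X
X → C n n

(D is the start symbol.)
Yes. D → X with FOLLOW(D) on { '(', 'n' }; C → C n ')' with FOLLOW(C) on { '(', 'n' }; C → '(' with FOLLOW(C) on { '(' }; L → '(' L X with FOLLOW(L) on { '(' }

A FIRST/FOLLOW conflict occurs when a non-terminal N has a nullable alternative N → β (β ⇒* ε) and another alternative N → α with FIRST(α) ∩ FOLLOW(N) ≠ ∅: on such a lookahead the parser cannot decide between expanding α and letting N vanish via β.

Nullable non-terminals: C, D, L.
FIRST sets used below: FIRST(C) = { '(', 'n', ε }, FIRST(L) = { '(', ε }, FIRST(X) = { '(', 'n' }

C: nullable alternative(s) C → ε; FOLLOW(C) = { $, '(', 'n' }
  C → C n ): FIRST \ {ε} = { '(', 'n' } — overlaps FOLLOW(C) on { '(', 'n' }: CONFLICT
  C → ε: FIRST \ {ε} = { } — this is the only nullable alternative, skip
  C → (: FIRST \ {ε} = { '(' } — overlaps FOLLOW(C) on { '(' }: CONFLICT

D: nullable alternative(s) D → L C; FOLLOW(D) = { $, '(', 'n' }
  D → L C: FIRST \ {ε} = { '(', 'n' } — this is the only nullable alternative, skip
  D → X: FIRST \ {ε} = { '(', 'n' } — overlaps FOLLOW(D) on { '(', 'n' }: CONFLICT

L: nullable alternative(s) L → ε; FOLLOW(L) = { $, '(', 'n' }
  L → ( L X: FIRST \ {ε} = { '(' } — overlaps FOLLOW(L) on { '(' }: CONFLICT
  L → ε: FIRST \ {ε} = { } — this is the only nullable alternative, skip

X has no nullable alternative, so no FIRST/FOLLOW check is needed there.

So the grammar has 4 FIRST/FOLLOW conflicts (marked CONFLICT above).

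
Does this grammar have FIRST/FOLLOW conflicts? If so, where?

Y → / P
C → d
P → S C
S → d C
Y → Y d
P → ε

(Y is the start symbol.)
A FIRST/FOLLOW conflict occurs when a non-terminal N has a nullable alternative N → β (β ⇒* ε) and another alternative N → α with FIRST(α) ∩ FOLLOW(N) ≠ ∅: on such a lookahead the parser cannot decide between expanding α and letting N vanish via β.

Nullable non-terminals: P.
FIRST sets used below: FIRST(S) = { 'd' }

P: nullable alternative(s) P → ε; FOLLOW(P) = { $, 'd' }
  P → S C: FIRST \ {ε} = { 'd' } — overlaps FOLLOW(P) on { 'd' }: CONFLICT
  P → ε: FIRST \ {ε} = { } — this is the only nullable alternative, skip

C, S, Y have no nullable alternative, so no FIRST/FOLLOW check is needed there.

So the grammar has 1 FIRST/FOLLOW conflict (marked CONFLICT above).

Answer: Yes. P → S C with FOLLOW(P) on { 'd' }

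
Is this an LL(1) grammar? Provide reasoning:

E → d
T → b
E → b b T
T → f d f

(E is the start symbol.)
For E:
  PREDICT(E → d) = { 'd' }
  PREDICT(E → b b T) = { 'b' }
For T:
  PREDICT(T → b) = { 'b' }
  PREDICT(T → f d f) = { 'f' }

All predict sets are disjoint. The grammar IS LL(1).

Answer: Yes, the grammar is LL(1).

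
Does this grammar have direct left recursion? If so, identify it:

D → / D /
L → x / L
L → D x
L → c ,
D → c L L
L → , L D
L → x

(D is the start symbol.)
No direct left recursion

Direct left recursion occurs when N → N α for some non-terminal N (the right-hand side begins with the left-hand side itself).

D → / D /: starts with '/'
L → x / L: starts with x
L → D x: starts with D
L → c ,: starts with c
D → c L L: starts with c
L → , L D: starts with ','
L → x: starts with x

No direct left recursion found.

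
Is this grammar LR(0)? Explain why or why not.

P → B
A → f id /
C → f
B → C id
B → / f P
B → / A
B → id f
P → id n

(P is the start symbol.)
Yes, the grammar is LR(0)

Augment with P' → P and build the canonical LR(0) collection (I0 = CLOSURE({[P' → . P]}), then GOTO on every symbol after a dot until no new states appear). It has 15 states:
  I0: { [B → . / A], [B → . / f P], [B → . C id], [B → . id f], [C → . f], [P → . B], [P → . id n], [P' → . P] }  — shift
  I1: { [A → . f id /], [B → / . A], [B → / . f P] }  — shift
  I2: { [P → B .] }  — reduce
  I3: { [B → C . id] }  — shift
  I4: { [P' → P .] }  — accept
  I5: { [C → f .] }  — reduce
  I6: { [B → id . f], [P → id . n] }  — shift
  I7: { [B → id f .] }  — reduce
  I8: { [P → id n .] }  — reduce
  I9: { [B → C id .] }  — reduce
  I10: { [B → / A .] }  — reduce
  I11: { [A → f . id /], [B → . / A], [B → . / f P], [B → . C id], [B → . id f], [B → / f . P], [C → . f], [P → . B], [P → . id n] }  — shift
  I12: { [B → / f P .] }  — reduce
  I13: { [A → f id . /], [B → id . f], [P → id . n] }  — shift
  I14: { [A → f id / .] }  — reduce

Every state is either a pure shift/goto state or contains exactly one complete item and nothing to shift — no conflicts. The grammar is LR(0).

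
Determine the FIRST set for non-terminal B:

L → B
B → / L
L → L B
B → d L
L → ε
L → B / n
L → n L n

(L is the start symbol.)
{ '/', 'd' }

To compute FIRST(B), examine every production with B on the left-hand side, reading each right-hand side left to right until a non-nullable symbol is reached.

From B → / L:
  - '/' is a terminal: add '/' and stop
From B → d L:
  - d is a terminal: add 'd' and stop

Collecting: FIRST(B) = { '/', 'd' }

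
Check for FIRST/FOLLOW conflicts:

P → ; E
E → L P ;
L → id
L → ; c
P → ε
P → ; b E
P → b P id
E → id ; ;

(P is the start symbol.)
Nullable non-terminals: P.

P: nullable alternative(s) P → ε; FOLLOW(P) = { $, ';', 'id' }
  P → ; E: FIRST \ {ε} = { ';' } — overlaps FOLLOW(P) on { ';' }: CONFLICT
  P → ε: FIRST \ {ε} = { } — this is the only nullable alternative, skip
  P → ; b E: FIRST \ {ε} = { ';' } — overlaps FOLLOW(P) on { ';' }: CONFLICT
  P → b P id: FIRST \ {ε} = { 'b' } — disjoint from FOLLOW(P)

E, L have no nullable alternative, so no FIRST/FOLLOW check is needed there.

So the grammar has 2 FIRST/FOLLOW conflicts (marked CONFLICT above).

Answer: Yes. P → ';' E with FOLLOW(P) on { ';' }; P → ';' b E with FOLLOW(P) on { ';' }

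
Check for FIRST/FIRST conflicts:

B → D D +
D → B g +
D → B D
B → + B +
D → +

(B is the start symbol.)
Yes. B → D D '+' / B → '+' B '+' on { '+' }; D → B g '+' / D → B D on { '+' }; D → B g '+' / D → '+' on { '+' }; D → B D / D → '+' on { '+' }

FIRST sets of the non-terminals at (or reachable through a nullable prefix from) the front of some alternative:
  FIRST(D) = { '+' }
  FIRST(B) = { '+' }

Productions for B:
  B → D D +: FIRST = { '+' }
  B → + B +: FIRST = { '+' }
Productions for D:
  D → B g +: FIRST = { '+' }
  D → B D: FIRST = { '+' }
  D → +: FIRST = { '+' }

Conflict for B: B → D D + and B → + B +
  Overlap: { '+' }
Conflict for D: D → B g + and D → B D
  Overlap: { '+' }
Conflict for D: D → B g + and D → +
  Overlap: { '+' }
Conflict for D: D → B D and D → +
  Overlap: { '+' }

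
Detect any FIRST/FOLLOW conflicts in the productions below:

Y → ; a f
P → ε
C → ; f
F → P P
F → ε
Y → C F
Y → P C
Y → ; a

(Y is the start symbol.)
No FIRST/FOLLOW conflicts.

Nullable non-terminals: F, P.
FIRST sets used below: FIRST(P) = { ε }

F: nullable alternative(s) F → P P, F → ε; FOLLOW(F) = { $ }
  F → P P: FIRST \ {ε} = { } — disjoint from FOLLOW(F)
  F → ε: FIRST \ {ε} = { } — disjoint from FOLLOW(F)
P has a nullable alternative but only one production, so nothing to check.

C, Y have no nullable alternative, so no FIRST/FOLLOW check is needed there.

No FIRST/FOLLOW conflicts found.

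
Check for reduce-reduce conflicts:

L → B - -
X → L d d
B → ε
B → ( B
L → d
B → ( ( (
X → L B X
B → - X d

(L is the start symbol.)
A reduce-reduce conflict occurs when an LR(0) state has two complete items [A → α .] and [B → β .] — both call for a reduction, and with no lookahead the parser cannot choose between them.

Augment with L' → L and build the canonical LR(0) collection (I0 = CLOSURE({[L' → . L]}), then GOTO on every symbol after a dot until no new states appear). It has 18 states:
  I0: { [B → . ( ( (], [B → . ( B], [B → . - X d], [B → .], [L → . B - -], [L → . d], [L' → . L] }  — shift, reduce
  I1: { [B → ( . ( (], [B → ( . B], [B → . ( ( (], [B → . ( B], [B → . - X d], [B → .] }  — shift, reduce
  I2: { [B → - . X d], [B → . ( ( (], [B → . ( B], [B → . - X d], [B → .], [L → . B - -], [L → . d], [X → . L B X], [X → . L d d] }  — shift, reduce
  I3: { [L → B . - -] }  — shift
  I4: { [L' → L .] }  — accept
  I5: { [L → d .] }  — reduce
  I6: { [L → B - . -] }  — shift
  I7: { [L → B - - .] }  — reduce
  I8: { [B → . ( ( (], [B → . ( B], [B → . - X d], [B → .], [X → L . B X], [X → L . d d] }  — shift, reduce
  I9: { [B → - X . d] }  — shift
  I10: { [B → - X d .] }  — reduce
  I11: { [B → . ( ( (], [B → . ( B], [B → . - X d], [B → .], [L → . B - -], [L → . d], [X → . L B X], [X → . L d d], [X → L B . X] }  — shift, reduce
  I12: { [X → L d . d] }  — shift
  I13: { [X → L d d .] }  — reduce
  I14: { [X → L B X .] }  — reduce
  I15: { [B → ( ( . (], [B → ( . ( (], [B → ( . B], [B → . ( ( (], [B → . ( B], [B → . - X d], [B → .] }  — shift, reduce
  I16: { [B → ( B .] }  — reduce
  I17: { [B → ( ( ( .], [B → ( ( . (], [B → ( . ( (], [B → ( . B], [B → . ( ( (], [B → . ( B], [B → . - X d], [B → .] }  — shift, 2 reduces

I17 contains complete items [B → .], [B → ( ( ( .] — reduce-reduce conflict.

Answer: Yes — I17: [B → .] vs [B → ( ( ( .]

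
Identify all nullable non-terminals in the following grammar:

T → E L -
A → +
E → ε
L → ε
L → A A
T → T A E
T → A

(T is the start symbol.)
ε-productions: E → ε, L → ε
So E, L are immediately nullable.
No further non-terminal can be added: every production for the remaining non-terminals contains a terminal or a non-nullable non-terminal.
Nullable = { 'E', 'L' }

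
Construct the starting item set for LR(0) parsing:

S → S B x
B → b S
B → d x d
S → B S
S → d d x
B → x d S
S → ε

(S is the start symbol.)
{ [B → . b S], [B → . d x d], [B → . x d S], [S → . B S], [S → . S B x], [S → . d d x], [S → .], [S' → . S] }

First, augment the grammar with S' → S
I₀ = CLOSURE({ [S' → . S] }):
  [S' → . S] has the dot before S: add [S → . S B x], [S → . B S], [S → . d d x], [S → .]
  [S → . B S] has the dot before B: add [B → . b S], [B → . d x d], [B → . x d S]
No further items can be added.

I₀ = { [B → . b S], [B → . d x d], [B → . x d S], [S → . B S], [S → . S B x], [S → . d d x], [S → .], [S' → . S] }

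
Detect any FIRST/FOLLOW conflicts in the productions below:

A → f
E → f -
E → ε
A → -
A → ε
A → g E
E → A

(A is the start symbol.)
No FIRST/FOLLOW conflicts.

A FIRST/FOLLOW conflict occurs when a non-terminal N has a nullable alternative N → β (β ⇒* ε) and another alternative N → α with FIRST(α) ∩ FOLLOW(N) ≠ ∅: on such a lookahead the parser cannot decide between expanding α and letting N vanish via β.

Nullable non-terminals: A, E.
FIRST sets used below: FIRST(A) = { '-', 'f', 'g', ε }

A: nullable alternative(s) A → ε; FOLLOW(A) = { $ }
  A → f: FIRST \ {ε} = { 'f' } — disjoint from FOLLOW(A)
  A → -: FIRST \ {ε} = { '-' } — disjoint from FOLLOW(A)
  A → ε: FIRST \ {ε} = { } — this is the only nullable alternative, skip
  A → g E: FIRST \ {ε} = { 'g' } — disjoint from FOLLOW(A)

E: nullable alternative(s) E → ε, E → A; FOLLOW(E) = { $ }
  E → f -: FIRST \ {ε} = { 'f' } — disjoint from FOLLOW(E)
  E → ε: FIRST \ {ε} = { } — disjoint from FOLLOW(E)
  E → A: FIRST \ {ε} = { '-', 'f', 'g' } — disjoint from FOLLOW(E)

No FIRST/FOLLOW conflicts found.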